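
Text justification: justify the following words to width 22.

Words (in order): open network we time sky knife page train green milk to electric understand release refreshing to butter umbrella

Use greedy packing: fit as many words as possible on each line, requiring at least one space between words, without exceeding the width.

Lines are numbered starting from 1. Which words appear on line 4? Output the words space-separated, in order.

Answer: understand release

Derivation:
Line 1: ['open', 'network', 'we', 'time'] (min_width=20, slack=2)
Line 2: ['sky', 'knife', 'page', 'train'] (min_width=20, slack=2)
Line 3: ['green', 'milk', 'to', 'electric'] (min_width=22, slack=0)
Line 4: ['understand', 'release'] (min_width=18, slack=4)
Line 5: ['refreshing', 'to', 'butter'] (min_width=20, slack=2)
Line 6: ['umbrella'] (min_width=8, slack=14)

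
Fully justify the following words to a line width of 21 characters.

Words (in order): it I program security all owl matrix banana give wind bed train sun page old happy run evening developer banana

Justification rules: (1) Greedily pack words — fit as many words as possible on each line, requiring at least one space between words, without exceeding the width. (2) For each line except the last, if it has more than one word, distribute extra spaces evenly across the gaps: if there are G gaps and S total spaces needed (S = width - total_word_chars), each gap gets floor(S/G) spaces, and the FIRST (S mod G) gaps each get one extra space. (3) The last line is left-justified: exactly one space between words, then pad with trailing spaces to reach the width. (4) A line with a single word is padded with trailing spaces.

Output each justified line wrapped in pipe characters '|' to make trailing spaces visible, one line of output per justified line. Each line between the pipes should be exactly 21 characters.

Answer: |it I program security|
|all owl matrix banana|
|give  wind  bed train|
|sun  page  old  happy|
|run evening developer|
|banana               |

Derivation:
Line 1: ['it', 'I', 'program', 'security'] (min_width=21, slack=0)
Line 2: ['all', 'owl', 'matrix', 'banana'] (min_width=21, slack=0)
Line 3: ['give', 'wind', 'bed', 'train'] (min_width=19, slack=2)
Line 4: ['sun', 'page', 'old', 'happy'] (min_width=18, slack=3)
Line 5: ['run', 'evening', 'developer'] (min_width=21, slack=0)
Line 6: ['banana'] (min_width=6, slack=15)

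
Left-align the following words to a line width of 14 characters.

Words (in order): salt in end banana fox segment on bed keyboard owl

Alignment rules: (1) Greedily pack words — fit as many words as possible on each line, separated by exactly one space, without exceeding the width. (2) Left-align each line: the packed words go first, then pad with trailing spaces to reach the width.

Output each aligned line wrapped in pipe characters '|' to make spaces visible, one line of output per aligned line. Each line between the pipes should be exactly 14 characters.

Answer: |salt in end   |
|banana fox    |
|segment on bed|
|keyboard owl  |

Derivation:
Line 1: ['salt', 'in', 'end'] (min_width=11, slack=3)
Line 2: ['banana', 'fox'] (min_width=10, slack=4)
Line 3: ['segment', 'on', 'bed'] (min_width=14, slack=0)
Line 4: ['keyboard', 'owl'] (min_width=12, slack=2)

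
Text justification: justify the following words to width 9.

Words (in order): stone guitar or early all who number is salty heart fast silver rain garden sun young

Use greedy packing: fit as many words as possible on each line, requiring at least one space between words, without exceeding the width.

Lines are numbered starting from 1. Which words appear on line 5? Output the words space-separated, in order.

Answer: number is

Derivation:
Line 1: ['stone'] (min_width=5, slack=4)
Line 2: ['guitar', 'or'] (min_width=9, slack=0)
Line 3: ['early', 'all'] (min_width=9, slack=0)
Line 4: ['who'] (min_width=3, slack=6)
Line 5: ['number', 'is'] (min_width=9, slack=0)
Line 6: ['salty'] (min_width=5, slack=4)
Line 7: ['heart'] (min_width=5, slack=4)
Line 8: ['fast'] (min_width=4, slack=5)
Line 9: ['silver'] (min_width=6, slack=3)
Line 10: ['rain'] (min_width=4, slack=5)
Line 11: ['garden'] (min_width=6, slack=3)
Line 12: ['sun', 'young'] (min_width=9, slack=0)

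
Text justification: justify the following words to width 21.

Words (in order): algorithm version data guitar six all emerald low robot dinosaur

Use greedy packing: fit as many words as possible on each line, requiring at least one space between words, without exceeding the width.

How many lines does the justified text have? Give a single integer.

Answer: 4

Derivation:
Line 1: ['algorithm', 'version'] (min_width=17, slack=4)
Line 2: ['data', 'guitar', 'six', 'all'] (min_width=19, slack=2)
Line 3: ['emerald', 'low', 'robot'] (min_width=17, slack=4)
Line 4: ['dinosaur'] (min_width=8, slack=13)
Total lines: 4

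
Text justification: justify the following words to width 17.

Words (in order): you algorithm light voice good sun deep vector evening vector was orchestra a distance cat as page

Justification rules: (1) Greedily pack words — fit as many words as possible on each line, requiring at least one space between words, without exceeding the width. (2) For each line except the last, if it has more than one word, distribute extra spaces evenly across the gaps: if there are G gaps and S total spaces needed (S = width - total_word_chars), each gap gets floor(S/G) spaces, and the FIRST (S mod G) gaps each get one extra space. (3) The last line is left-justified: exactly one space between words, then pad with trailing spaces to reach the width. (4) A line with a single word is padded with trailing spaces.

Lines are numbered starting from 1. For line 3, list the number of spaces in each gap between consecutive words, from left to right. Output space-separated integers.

Answer: 2 2

Derivation:
Line 1: ['you', 'algorithm'] (min_width=13, slack=4)
Line 2: ['light', 'voice', 'good'] (min_width=16, slack=1)
Line 3: ['sun', 'deep', 'vector'] (min_width=15, slack=2)
Line 4: ['evening', 'vector'] (min_width=14, slack=3)
Line 5: ['was', 'orchestra', 'a'] (min_width=15, slack=2)
Line 6: ['distance', 'cat', 'as'] (min_width=15, slack=2)
Line 7: ['page'] (min_width=4, slack=13)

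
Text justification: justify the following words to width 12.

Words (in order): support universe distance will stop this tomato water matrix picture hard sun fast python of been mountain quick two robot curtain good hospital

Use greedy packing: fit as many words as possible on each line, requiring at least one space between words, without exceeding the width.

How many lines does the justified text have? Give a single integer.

Line 1: ['support'] (min_width=7, slack=5)
Line 2: ['universe'] (min_width=8, slack=4)
Line 3: ['distance'] (min_width=8, slack=4)
Line 4: ['will', 'stop'] (min_width=9, slack=3)
Line 5: ['this', 'tomato'] (min_width=11, slack=1)
Line 6: ['water', 'matrix'] (min_width=12, slack=0)
Line 7: ['picture', 'hard'] (min_width=12, slack=0)
Line 8: ['sun', 'fast'] (min_width=8, slack=4)
Line 9: ['python', 'of'] (min_width=9, slack=3)
Line 10: ['been'] (min_width=4, slack=8)
Line 11: ['mountain'] (min_width=8, slack=4)
Line 12: ['quick', 'two'] (min_width=9, slack=3)
Line 13: ['robot'] (min_width=5, slack=7)
Line 14: ['curtain', 'good'] (min_width=12, slack=0)
Line 15: ['hospital'] (min_width=8, slack=4)
Total lines: 15

Answer: 15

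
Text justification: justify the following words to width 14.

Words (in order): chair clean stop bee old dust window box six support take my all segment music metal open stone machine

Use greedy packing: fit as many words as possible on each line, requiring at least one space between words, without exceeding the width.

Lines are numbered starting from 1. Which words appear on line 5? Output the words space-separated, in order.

Line 1: ['chair', 'clean'] (min_width=11, slack=3)
Line 2: ['stop', 'bee', 'old'] (min_width=12, slack=2)
Line 3: ['dust', 'window'] (min_width=11, slack=3)
Line 4: ['box', 'six'] (min_width=7, slack=7)
Line 5: ['support', 'take'] (min_width=12, slack=2)
Line 6: ['my', 'all', 'segment'] (min_width=14, slack=0)
Line 7: ['music', 'metal'] (min_width=11, slack=3)
Line 8: ['open', 'stone'] (min_width=10, slack=4)
Line 9: ['machine'] (min_width=7, slack=7)

Answer: support take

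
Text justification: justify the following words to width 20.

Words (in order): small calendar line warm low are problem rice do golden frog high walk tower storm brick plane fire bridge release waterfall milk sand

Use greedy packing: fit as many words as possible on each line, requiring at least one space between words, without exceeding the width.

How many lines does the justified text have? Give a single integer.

Answer: 7

Derivation:
Line 1: ['small', 'calendar', 'line'] (min_width=19, slack=1)
Line 2: ['warm', 'low', 'are', 'problem'] (min_width=20, slack=0)
Line 3: ['rice', 'do', 'golden', 'frog'] (min_width=19, slack=1)
Line 4: ['high', 'walk', 'tower'] (min_width=15, slack=5)
Line 5: ['storm', 'brick', 'plane'] (min_width=17, slack=3)
Line 6: ['fire', 'bridge', 'release'] (min_width=19, slack=1)
Line 7: ['waterfall', 'milk', 'sand'] (min_width=19, slack=1)
Total lines: 7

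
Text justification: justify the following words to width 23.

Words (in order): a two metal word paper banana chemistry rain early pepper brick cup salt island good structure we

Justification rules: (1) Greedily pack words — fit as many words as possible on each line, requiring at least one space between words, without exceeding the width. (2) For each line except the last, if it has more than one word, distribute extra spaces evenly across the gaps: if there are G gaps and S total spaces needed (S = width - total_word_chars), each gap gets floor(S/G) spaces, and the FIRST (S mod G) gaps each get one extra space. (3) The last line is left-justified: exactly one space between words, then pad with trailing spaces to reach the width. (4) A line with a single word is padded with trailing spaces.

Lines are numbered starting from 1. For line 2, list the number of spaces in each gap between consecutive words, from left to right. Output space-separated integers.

Line 1: ['a', 'two', 'metal', 'word', 'paper'] (min_width=22, slack=1)
Line 2: ['banana', 'chemistry', 'rain'] (min_width=21, slack=2)
Line 3: ['early', 'pepper', 'brick', 'cup'] (min_width=22, slack=1)
Line 4: ['salt', 'island', 'good'] (min_width=16, slack=7)
Line 5: ['structure', 'we'] (min_width=12, slack=11)

Answer: 2 2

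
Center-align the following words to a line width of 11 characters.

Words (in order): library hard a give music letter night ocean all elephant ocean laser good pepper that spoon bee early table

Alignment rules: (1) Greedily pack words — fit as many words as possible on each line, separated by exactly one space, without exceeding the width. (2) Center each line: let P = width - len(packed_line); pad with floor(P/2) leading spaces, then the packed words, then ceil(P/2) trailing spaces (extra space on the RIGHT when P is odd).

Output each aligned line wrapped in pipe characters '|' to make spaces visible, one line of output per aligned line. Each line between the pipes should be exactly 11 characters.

Line 1: ['library'] (min_width=7, slack=4)
Line 2: ['hard', 'a', 'give'] (min_width=11, slack=0)
Line 3: ['music'] (min_width=5, slack=6)
Line 4: ['letter'] (min_width=6, slack=5)
Line 5: ['night', 'ocean'] (min_width=11, slack=0)
Line 6: ['all'] (min_width=3, slack=8)
Line 7: ['elephant'] (min_width=8, slack=3)
Line 8: ['ocean', 'laser'] (min_width=11, slack=0)
Line 9: ['good', 'pepper'] (min_width=11, slack=0)
Line 10: ['that', 'spoon'] (min_width=10, slack=1)
Line 11: ['bee', 'early'] (min_width=9, slack=2)
Line 12: ['table'] (min_width=5, slack=6)

Answer: |  library  |
|hard a give|
|   music   |
|  letter   |
|night ocean|
|    all    |
| elephant  |
|ocean laser|
|good pepper|
|that spoon |
| bee early |
|   table   |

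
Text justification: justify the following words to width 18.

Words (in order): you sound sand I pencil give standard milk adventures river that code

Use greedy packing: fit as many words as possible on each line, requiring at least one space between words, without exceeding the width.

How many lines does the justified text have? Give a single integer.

Line 1: ['you', 'sound', 'sand', 'I'] (min_width=16, slack=2)
Line 2: ['pencil', 'give'] (min_width=11, slack=7)
Line 3: ['standard', 'milk'] (min_width=13, slack=5)
Line 4: ['adventures', 'river'] (min_width=16, slack=2)
Line 5: ['that', 'code'] (min_width=9, slack=9)
Total lines: 5

Answer: 5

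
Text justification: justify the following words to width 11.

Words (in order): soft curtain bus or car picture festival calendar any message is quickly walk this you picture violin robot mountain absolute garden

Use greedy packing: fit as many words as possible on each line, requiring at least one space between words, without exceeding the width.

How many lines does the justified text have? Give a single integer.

Answer: 15

Derivation:
Line 1: ['soft'] (min_width=4, slack=7)
Line 2: ['curtain', 'bus'] (min_width=11, slack=0)
Line 3: ['or', 'car'] (min_width=6, slack=5)
Line 4: ['picture'] (min_width=7, slack=4)
Line 5: ['festival'] (min_width=8, slack=3)
Line 6: ['calendar'] (min_width=8, slack=3)
Line 7: ['any', 'message'] (min_width=11, slack=0)
Line 8: ['is', 'quickly'] (min_width=10, slack=1)
Line 9: ['walk', 'this'] (min_width=9, slack=2)
Line 10: ['you', 'picture'] (min_width=11, slack=0)
Line 11: ['violin'] (min_width=6, slack=5)
Line 12: ['robot'] (min_width=5, slack=6)
Line 13: ['mountain'] (min_width=8, slack=3)
Line 14: ['absolute'] (min_width=8, slack=3)
Line 15: ['garden'] (min_width=6, slack=5)
Total lines: 15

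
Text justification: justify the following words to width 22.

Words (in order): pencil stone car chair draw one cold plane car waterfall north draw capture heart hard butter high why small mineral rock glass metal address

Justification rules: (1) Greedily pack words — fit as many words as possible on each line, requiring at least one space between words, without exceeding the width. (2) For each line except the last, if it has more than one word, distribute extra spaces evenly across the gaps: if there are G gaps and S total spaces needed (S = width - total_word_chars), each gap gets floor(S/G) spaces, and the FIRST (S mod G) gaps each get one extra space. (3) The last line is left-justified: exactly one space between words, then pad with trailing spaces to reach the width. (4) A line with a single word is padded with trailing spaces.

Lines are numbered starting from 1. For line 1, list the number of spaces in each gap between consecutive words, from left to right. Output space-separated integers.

Answer: 1 1 1

Derivation:
Line 1: ['pencil', 'stone', 'car', 'chair'] (min_width=22, slack=0)
Line 2: ['draw', 'one', 'cold', 'plane'] (min_width=19, slack=3)
Line 3: ['car', 'waterfall', 'north'] (min_width=19, slack=3)
Line 4: ['draw', 'capture', 'heart'] (min_width=18, slack=4)
Line 5: ['hard', 'butter', 'high', 'why'] (min_width=20, slack=2)
Line 6: ['small', 'mineral', 'rock'] (min_width=18, slack=4)
Line 7: ['glass', 'metal', 'address'] (min_width=19, slack=3)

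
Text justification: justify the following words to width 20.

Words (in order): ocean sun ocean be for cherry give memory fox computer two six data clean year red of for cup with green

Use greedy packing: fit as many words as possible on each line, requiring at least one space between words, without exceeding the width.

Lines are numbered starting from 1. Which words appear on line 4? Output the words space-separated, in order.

Answer: two six data clean

Derivation:
Line 1: ['ocean', 'sun', 'ocean', 'be'] (min_width=18, slack=2)
Line 2: ['for', 'cherry', 'give'] (min_width=15, slack=5)
Line 3: ['memory', 'fox', 'computer'] (min_width=19, slack=1)
Line 4: ['two', 'six', 'data', 'clean'] (min_width=18, slack=2)
Line 5: ['year', 'red', 'of', 'for', 'cup'] (min_width=19, slack=1)
Line 6: ['with', 'green'] (min_width=10, slack=10)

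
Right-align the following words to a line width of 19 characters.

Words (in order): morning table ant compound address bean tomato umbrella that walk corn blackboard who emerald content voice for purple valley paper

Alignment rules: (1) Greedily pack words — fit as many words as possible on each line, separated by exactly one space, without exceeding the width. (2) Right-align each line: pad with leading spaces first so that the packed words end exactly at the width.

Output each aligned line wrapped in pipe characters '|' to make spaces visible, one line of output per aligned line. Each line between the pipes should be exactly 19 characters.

Line 1: ['morning', 'table', 'ant'] (min_width=17, slack=2)
Line 2: ['compound', 'address'] (min_width=16, slack=3)
Line 3: ['bean', 'tomato'] (min_width=11, slack=8)
Line 4: ['umbrella', 'that', 'walk'] (min_width=18, slack=1)
Line 5: ['corn', 'blackboard', 'who'] (min_width=19, slack=0)
Line 6: ['emerald', 'content'] (min_width=15, slack=4)
Line 7: ['voice', 'for', 'purple'] (min_width=16, slack=3)
Line 8: ['valley', 'paper'] (min_width=12, slack=7)

Answer: |  morning table ant|
|   compound address|
|        bean tomato|
| umbrella that walk|
|corn blackboard who|
|    emerald content|
|   voice for purple|
|       valley paper|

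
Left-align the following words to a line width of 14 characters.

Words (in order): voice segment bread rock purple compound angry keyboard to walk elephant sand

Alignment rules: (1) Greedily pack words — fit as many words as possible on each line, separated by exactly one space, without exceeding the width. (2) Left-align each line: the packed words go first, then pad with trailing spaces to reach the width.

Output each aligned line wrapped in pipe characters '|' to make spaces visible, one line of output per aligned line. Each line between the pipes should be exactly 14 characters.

Answer: |voice segment |
|bread rock    |
|purple        |
|compound angry|
|keyboard to   |
|walk elephant |
|sand          |

Derivation:
Line 1: ['voice', 'segment'] (min_width=13, slack=1)
Line 2: ['bread', 'rock'] (min_width=10, slack=4)
Line 3: ['purple'] (min_width=6, slack=8)
Line 4: ['compound', 'angry'] (min_width=14, slack=0)
Line 5: ['keyboard', 'to'] (min_width=11, slack=3)
Line 6: ['walk', 'elephant'] (min_width=13, slack=1)
Line 7: ['sand'] (min_width=4, slack=10)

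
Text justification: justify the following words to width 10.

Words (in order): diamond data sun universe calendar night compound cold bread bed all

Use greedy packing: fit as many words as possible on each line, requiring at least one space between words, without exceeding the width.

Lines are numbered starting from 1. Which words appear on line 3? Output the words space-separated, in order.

Answer: universe

Derivation:
Line 1: ['diamond'] (min_width=7, slack=3)
Line 2: ['data', 'sun'] (min_width=8, slack=2)
Line 3: ['universe'] (min_width=8, slack=2)
Line 4: ['calendar'] (min_width=8, slack=2)
Line 5: ['night'] (min_width=5, slack=5)
Line 6: ['compound'] (min_width=8, slack=2)
Line 7: ['cold', 'bread'] (min_width=10, slack=0)
Line 8: ['bed', 'all'] (min_width=7, slack=3)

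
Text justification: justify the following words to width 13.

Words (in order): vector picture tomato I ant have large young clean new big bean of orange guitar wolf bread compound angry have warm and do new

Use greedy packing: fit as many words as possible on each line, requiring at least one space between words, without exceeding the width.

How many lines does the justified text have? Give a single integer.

Answer: 13

Derivation:
Line 1: ['vector'] (min_width=6, slack=7)
Line 2: ['picture'] (min_width=7, slack=6)
Line 3: ['tomato', 'I', 'ant'] (min_width=12, slack=1)
Line 4: ['have', 'large'] (min_width=10, slack=3)
Line 5: ['young', 'clean'] (min_width=11, slack=2)
Line 6: ['new', 'big', 'bean'] (min_width=12, slack=1)
Line 7: ['of', 'orange'] (min_width=9, slack=4)
Line 8: ['guitar', 'wolf'] (min_width=11, slack=2)
Line 9: ['bread'] (min_width=5, slack=8)
Line 10: ['compound'] (min_width=8, slack=5)
Line 11: ['angry', 'have'] (min_width=10, slack=3)
Line 12: ['warm', 'and', 'do'] (min_width=11, slack=2)
Line 13: ['new'] (min_width=3, slack=10)
Total lines: 13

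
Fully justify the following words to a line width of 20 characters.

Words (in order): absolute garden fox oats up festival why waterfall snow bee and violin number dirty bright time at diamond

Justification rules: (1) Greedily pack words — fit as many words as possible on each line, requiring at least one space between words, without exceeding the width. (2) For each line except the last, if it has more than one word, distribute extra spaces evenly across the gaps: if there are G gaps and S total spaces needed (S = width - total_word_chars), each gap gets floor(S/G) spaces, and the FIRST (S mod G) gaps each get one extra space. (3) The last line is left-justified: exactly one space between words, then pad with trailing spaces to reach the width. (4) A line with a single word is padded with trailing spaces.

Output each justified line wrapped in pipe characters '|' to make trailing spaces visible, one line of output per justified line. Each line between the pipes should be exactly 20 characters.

Answer: |absolute  garden fox|
|oats up festival why|
|waterfall  snow  bee|
|and   violin  number|
|dirty bright time at|
|diamond             |

Derivation:
Line 1: ['absolute', 'garden', 'fox'] (min_width=19, slack=1)
Line 2: ['oats', 'up', 'festival', 'why'] (min_width=20, slack=0)
Line 3: ['waterfall', 'snow', 'bee'] (min_width=18, slack=2)
Line 4: ['and', 'violin', 'number'] (min_width=17, slack=3)
Line 5: ['dirty', 'bright', 'time', 'at'] (min_width=20, slack=0)
Line 6: ['diamond'] (min_width=7, slack=13)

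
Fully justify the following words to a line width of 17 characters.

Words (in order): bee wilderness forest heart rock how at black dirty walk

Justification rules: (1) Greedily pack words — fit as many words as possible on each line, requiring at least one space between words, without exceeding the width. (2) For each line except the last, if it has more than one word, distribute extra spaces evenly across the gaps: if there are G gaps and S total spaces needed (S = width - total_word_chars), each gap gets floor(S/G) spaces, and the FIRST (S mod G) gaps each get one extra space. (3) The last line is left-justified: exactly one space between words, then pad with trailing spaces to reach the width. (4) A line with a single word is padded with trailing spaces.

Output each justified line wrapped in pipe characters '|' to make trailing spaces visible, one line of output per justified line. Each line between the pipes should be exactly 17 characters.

Answer: |bee    wilderness|
|forest heart rock|
|how    at   black|
|dirty walk       |

Derivation:
Line 1: ['bee', 'wilderness'] (min_width=14, slack=3)
Line 2: ['forest', 'heart', 'rock'] (min_width=17, slack=0)
Line 3: ['how', 'at', 'black'] (min_width=12, slack=5)
Line 4: ['dirty', 'walk'] (min_width=10, slack=7)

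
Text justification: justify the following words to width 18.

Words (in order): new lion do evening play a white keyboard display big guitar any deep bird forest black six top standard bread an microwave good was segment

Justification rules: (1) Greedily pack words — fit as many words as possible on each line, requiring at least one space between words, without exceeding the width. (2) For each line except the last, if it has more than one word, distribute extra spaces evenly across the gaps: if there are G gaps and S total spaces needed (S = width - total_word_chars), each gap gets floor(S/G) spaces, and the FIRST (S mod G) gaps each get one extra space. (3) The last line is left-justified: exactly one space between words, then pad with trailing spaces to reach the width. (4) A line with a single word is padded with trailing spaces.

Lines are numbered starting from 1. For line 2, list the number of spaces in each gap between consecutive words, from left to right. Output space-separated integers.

Line 1: ['new', 'lion', 'do'] (min_width=11, slack=7)
Line 2: ['evening', 'play', 'a'] (min_width=14, slack=4)
Line 3: ['white', 'keyboard'] (min_width=14, slack=4)
Line 4: ['display', 'big', 'guitar'] (min_width=18, slack=0)
Line 5: ['any', 'deep', 'bird'] (min_width=13, slack=5)
Line 6: ['forest', 'black', 'six'] (min_width=16, slack=2)
Line 7: ['top', 'standard', 'bread'] (min_width=18, slack=0)
Line 8: ['an', 'microwave', 'good'] (min_width=17, slack=1)
Line 9: ['was', 'segment'] (min_width=11, slack=7)

Answer: 3 3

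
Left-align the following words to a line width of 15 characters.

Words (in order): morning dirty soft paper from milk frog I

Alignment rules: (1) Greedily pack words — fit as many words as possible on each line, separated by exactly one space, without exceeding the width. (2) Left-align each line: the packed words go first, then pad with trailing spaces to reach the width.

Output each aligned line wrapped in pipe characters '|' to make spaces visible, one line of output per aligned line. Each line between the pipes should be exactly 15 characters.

Line 1: ['morning', 'dirty'] (min_width=13, slack=2)
Line 2: ['soft', 'paper', 'from'] (min_width=15, slack=0)
Line 3: ['milk', 'frog', 'I'] (min_width=11, slack=4)

Answer: |morning dirty  |
|soft paper from|
|milk frog I    |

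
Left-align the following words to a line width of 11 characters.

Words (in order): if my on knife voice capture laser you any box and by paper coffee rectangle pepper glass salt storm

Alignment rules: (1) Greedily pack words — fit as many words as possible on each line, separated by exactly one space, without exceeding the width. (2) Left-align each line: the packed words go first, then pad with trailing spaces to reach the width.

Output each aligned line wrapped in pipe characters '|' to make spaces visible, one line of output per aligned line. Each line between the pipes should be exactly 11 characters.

Line 1: ['if', 'my', 'on'] (min_width=8, slack=3)
Line 2: ['knife', 'voice'] (min_width=11, slack=0)
Line 3: ['capture'] (min_width=7, slack=4)
Line 4: ['laser', 'you'] (min_width=9, slack=2)
Line 5: ['any', 'box', 'and'] (min_width=11, slack=0)
Line 6: ['by', 'paper'] (min_width=8, slack=3)
Line 7: ['coffee'] (min_width=6, slack=5)
Line 8: ['rectangle'] (min_width=9, slack=2)
Line 9: ['pepper'] (min_width=6, slack=5)
Line 10: ['glass', 'salt'] (min_width=10, slack=1)
Line 11: ['storm'] (min_width=5, slack=6)

Answer: |if my on   |
|knife voice|
|capture    |
|laser you  |
|any box and|
|by paper   |
|coffee     |
|rectangle  |
|pepper     |
|glass salt |
|storm      |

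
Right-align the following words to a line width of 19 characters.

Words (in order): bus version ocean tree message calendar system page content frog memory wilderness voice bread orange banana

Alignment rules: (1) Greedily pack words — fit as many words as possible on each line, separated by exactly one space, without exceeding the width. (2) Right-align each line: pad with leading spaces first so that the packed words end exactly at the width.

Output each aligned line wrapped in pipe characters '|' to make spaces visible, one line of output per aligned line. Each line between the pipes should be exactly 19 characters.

Line 1: ['bus', 'version', 'ocean'] (min_width=17, slack=2)
Line 2: ['tree', 'message'] (min_width=12, slack=7)
Line 3: ['calendar', 'system'] (min_width=15, slack=4)
Line 4: ['page', 'content', 'frog'] (min_width=17, slack=2)
Line 5: ['memory', 'wilderness'] (min_width=17, slack=2)
Line 6: ['voice', 'bread', 'orange'] (min_width=18, slack=1)
Line 7: ['banana'] (min_width=6, slack=13)

Answer: |  bus version ocean|
|       tree message|
|    calendar system|
|  page content frog|
|  memory wilderness|
| voice bread orange|
|             banana|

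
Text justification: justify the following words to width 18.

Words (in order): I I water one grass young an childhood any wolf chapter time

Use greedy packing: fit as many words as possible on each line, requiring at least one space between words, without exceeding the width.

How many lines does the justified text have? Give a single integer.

Answer: 4

Derivation:
Line 1: ['I', 'I', 'water', 'one'] (min_width=13, slack=5)
Line 2: ['grass', 'young', 'an'] (min_width=14, slack=4)
Line 3: ['childhood', 'any', 'wolf'] (min_width=18, slack=0)
Line 4: ['chapter', 'time'] (min_width=12, slack=6)
Total lines: 4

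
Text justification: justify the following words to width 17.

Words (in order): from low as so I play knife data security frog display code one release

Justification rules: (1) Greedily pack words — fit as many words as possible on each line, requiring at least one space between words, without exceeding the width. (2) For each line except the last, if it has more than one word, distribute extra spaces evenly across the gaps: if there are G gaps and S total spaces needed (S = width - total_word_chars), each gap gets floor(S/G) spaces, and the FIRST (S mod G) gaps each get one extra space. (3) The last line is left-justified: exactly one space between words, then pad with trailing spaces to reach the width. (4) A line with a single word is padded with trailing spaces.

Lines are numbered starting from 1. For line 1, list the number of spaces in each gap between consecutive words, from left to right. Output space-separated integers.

Line 1: ['from', 'low', 'as', 'so', 'I'] (min_width=16, slack=1)
Line 2: ['play', 'knife', 'data'] (min_width=15, slack=2)
Line 3: ['security', 'frog'] (min_width=13, slack=4)
Line 4: ['display', 'code', 'one'] (min_width=16, slack=1)
Line 5: ['release'] (min_width=7, slack=10)

Answer: 2 1 1 1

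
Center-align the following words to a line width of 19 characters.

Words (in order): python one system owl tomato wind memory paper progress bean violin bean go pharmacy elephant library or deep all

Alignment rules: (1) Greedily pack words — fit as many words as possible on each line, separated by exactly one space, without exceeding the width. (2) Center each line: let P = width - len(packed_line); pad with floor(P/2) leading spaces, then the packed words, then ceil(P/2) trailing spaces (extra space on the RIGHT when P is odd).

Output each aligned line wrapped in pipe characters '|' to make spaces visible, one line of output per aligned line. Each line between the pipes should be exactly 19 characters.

Answer: | python one system |
|  owl tomato wind  |
|   memory paper    |
|   progress bean   |
|  violin bean go   |
| pharmacy elephant |
|library or deep all|

Derivation:
Line 1: ['python', 'one', 'system'] (min_width=17, slack=2)
Line 2: ['owl', 'tomato', 'wind'] (min_width=15, slack=4)
Line 3: ['memory', 'paper'] (min_width=12, slack=7)
Line 4: ['progress', 'bean'] (min_width=13, slack=6)
Line 5: ['violin', 'bean', 'go'] (min_width=14, slack=5)
Line 6: ['pharmacy', 'elephant'] (min_width=17, slack=2)
Line 7: ['library', 'or', 'deep', 'all'] (min_width=19, slack=0)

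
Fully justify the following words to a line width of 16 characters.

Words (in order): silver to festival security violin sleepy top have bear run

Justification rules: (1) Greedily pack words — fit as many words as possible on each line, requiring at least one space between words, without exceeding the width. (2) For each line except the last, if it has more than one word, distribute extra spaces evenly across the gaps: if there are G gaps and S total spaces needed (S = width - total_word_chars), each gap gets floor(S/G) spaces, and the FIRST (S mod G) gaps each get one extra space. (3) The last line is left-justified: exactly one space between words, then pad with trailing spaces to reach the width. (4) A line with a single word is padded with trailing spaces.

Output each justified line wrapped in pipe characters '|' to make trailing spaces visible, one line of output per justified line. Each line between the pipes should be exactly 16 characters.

Line 1: ['silver', 'to'] (min_width=9, slack=7)
Line 2: ['festival'] (min_width=8, slack=8)
Line 3: ['security', 'violin'] (min_width=15, slack=1)
Line 4: ['sleepy', 'top', 'have'] (min_width=15, slack=1)
Line 5: ['bear', 'run'] (min_width=8, slack=8)

Answer: |silver        to|
|festival        |
|security  violin|
|sleepy  top have|
|bear run        |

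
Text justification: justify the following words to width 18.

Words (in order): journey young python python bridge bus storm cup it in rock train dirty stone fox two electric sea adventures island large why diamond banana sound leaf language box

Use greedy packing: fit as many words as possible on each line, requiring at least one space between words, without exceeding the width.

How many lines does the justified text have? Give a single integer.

Answer: 11

Derivation:
Line 1: ['journey', 'young'] (min_width=13, slack=5)
Line 2: ['python', 'python'] (min_width=13, slack=5)
Line 3: ['bridge', 'bus', 'storm'] (min_width=16, slack=2)
Line 4: ['cup', 'it', 'in', 'rock'] (min_width=14, slack=4)
Line 5: ['train', 'dirty', 'stone'] (min_width=17, slack=1)
Line 6: ['fox', 'two', 'electric'] (min_width=16, slack=2)
Line 7: ['sea', 'adventures'] (min_width=14, slack=4)
Line 8: ['island', 'large', 'why'] (min_width=16, slack=2)
Line 9: ['diamond', 'banana'] (min_width=14, slack=4)
Line 10: ['sound', 'leaf'] (min_width=10, slack=8)
Line 11: ['language', 'box'] (min_width=12, slack=6)
Total lines: 11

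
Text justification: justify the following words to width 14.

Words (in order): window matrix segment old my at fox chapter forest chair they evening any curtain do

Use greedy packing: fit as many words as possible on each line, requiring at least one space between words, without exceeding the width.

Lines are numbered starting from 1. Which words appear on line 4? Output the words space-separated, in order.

Line 1: ['window', 'matrix'] (min_width=13, slack=1)
Line 2: ['segment', 'old', 'my'] (min_width=14, slack=0)
Line 3: ['at', 'fox', 'chapter'] (min_width=14, slack=0)
Line 4: ['forest', 'chair'] (min_width=12, slack=2)
Line 5: ['they', 'evening'] (min_width=12, slack=2)
Line 6: ['any', 'curtain', 'do'] (min_width=14, slack=0)

Answer: forest chair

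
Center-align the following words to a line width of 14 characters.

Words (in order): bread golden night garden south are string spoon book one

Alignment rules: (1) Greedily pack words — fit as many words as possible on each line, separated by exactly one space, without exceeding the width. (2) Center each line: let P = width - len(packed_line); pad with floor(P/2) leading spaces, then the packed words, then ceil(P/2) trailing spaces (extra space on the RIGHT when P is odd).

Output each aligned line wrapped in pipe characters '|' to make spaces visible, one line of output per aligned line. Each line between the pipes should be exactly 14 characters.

Answer: | bread golden |
| night garden |
|  south are   |
| string spoon |
|   book one   |

Derivation:
Line 1: ['bread', 'golden'] (min_width=12, slack=2)
Line 2: ['night', 'garden'] (min_width=12, slack=2)
Line 3: ['south', 'are'] (min_width=9, slack=5)
Line 4: ['string', 'spoon'] (min_width=12, slack=2)
Line 5: ['book', 'one'] (min_width=8, slack=6)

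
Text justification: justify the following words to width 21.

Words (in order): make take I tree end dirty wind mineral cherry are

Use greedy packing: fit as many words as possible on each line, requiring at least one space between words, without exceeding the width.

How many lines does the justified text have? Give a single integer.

Line 1: ['make', 'take', 'I', 'tree', 'end'] (min_width=20, slack=1)
Line 2: ['dirty', 'wind', 'mineral'] (min_width=18, slack=3)
Line 3: ['cherry', 'are'] (min_width=10, slack=11)
Total lines: 3

Answer: 3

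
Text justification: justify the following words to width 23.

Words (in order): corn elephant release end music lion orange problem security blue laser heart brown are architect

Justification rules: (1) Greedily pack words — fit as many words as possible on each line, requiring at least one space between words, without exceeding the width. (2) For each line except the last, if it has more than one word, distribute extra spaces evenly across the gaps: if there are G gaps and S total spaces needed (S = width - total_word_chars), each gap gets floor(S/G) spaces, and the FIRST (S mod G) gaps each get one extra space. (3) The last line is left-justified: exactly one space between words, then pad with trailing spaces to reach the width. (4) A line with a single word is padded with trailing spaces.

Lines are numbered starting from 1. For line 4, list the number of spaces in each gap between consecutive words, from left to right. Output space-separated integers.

Line 1: ['corn', 'elephant', 'release'] (min_width=21, slack=2)
Line 2: ['end', 'music', 'lion', 'orange'] (min_width=21, slack=2)
Line 3: ['problem', 'security', 'blue'] (min_width=21, slack=2)
Line 4: ['laser', 'heart', 'brown', 'are'] (min_width=21, slack=2)
Line 5: ['architect'] (min_width=9, slack=14)

Answer: 2 2 1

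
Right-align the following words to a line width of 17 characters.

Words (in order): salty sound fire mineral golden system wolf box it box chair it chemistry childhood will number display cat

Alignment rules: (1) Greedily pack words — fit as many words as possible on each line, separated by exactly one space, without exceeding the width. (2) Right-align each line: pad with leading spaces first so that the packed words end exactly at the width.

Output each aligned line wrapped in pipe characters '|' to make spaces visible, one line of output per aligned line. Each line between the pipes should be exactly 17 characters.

Line 1: ['salty', 'sound', 'fire'] (min_width=16, slack=1)
Line 2: ['mineral', 'golden'] (min_width=14, slack=3)
Line 3: ['system', 'wolf', 'box'] (min_width=15, slack=2)
Line 4: ['it', 'box', 'chair', 'it'] (min_width=15, slack=2)
Line 5: ['chemistry'] (min_width=9, slack=8)
Line 6: ['childhood', 'will'] (min_width=14, slack=3)
Line 7: ['number', 'display'] (min_width=14, slack=3)
Line 8: ['cat'] (min_width=3, slack=14)

Answer: | salty sound fire|
|   mineral golden|
|  system wolf box|
|  it box chair it|
|        chemistry|
|   childhood will|
|   number display|
|              cat|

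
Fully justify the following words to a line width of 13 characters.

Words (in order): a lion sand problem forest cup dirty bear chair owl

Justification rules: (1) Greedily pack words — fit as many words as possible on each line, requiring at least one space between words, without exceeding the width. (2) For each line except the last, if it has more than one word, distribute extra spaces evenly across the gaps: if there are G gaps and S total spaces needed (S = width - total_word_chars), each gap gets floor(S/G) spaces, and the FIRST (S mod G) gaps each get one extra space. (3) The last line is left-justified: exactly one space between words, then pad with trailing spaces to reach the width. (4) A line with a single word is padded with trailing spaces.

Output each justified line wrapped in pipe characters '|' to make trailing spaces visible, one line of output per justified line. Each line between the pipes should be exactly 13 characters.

Line 1: ['a', 'lion', 'sand'] (min_width=11, slack=2)
Line 2: ['problem'] (min_width=7, slack=6)
Line 3: ['forest', 'cup'] (min_width=10, slack=3)
Line 4: ['dirty', 'bear'] (min_width=10, slack=3)
Line 5: ['chair', 'owl'] (min_width=9, slack=4)

Answer: |a  lion  sand|
|problem      |
|forest    cup|
|dirty    bear|
|chair owl    |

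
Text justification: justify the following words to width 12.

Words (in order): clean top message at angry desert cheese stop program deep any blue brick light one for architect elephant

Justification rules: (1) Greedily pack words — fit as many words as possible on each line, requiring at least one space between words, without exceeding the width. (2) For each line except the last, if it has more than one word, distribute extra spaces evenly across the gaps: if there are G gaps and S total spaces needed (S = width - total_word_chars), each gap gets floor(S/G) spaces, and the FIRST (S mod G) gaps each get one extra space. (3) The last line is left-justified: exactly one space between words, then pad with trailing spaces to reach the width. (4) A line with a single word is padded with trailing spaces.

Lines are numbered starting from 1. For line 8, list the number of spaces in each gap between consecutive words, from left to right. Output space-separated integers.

Line 1: ['clean', 'top'] (min_width=9, slack=3)
Line 2: ['message', 'at'] (min_width=10, slack=2)
Line 3: ['angry', 'desert'] (min_width=12, slack=0)
Line 4: ['cheese', 'stop'] (min_width=11, slack=1)
Line 5: ['program', 'deep'] (min_width=12, slack=0)
Line 6: ['any', 'blue'] (min_width=8, slack=4)
Line 7: ['brick', 'light'] (min_width=11, slack=1)
Line 8: ['one', 'for'] (min_width=7, slack=5)
Line 9: ['architect'] (min_width=9, slack=3)
Line 10: ['elephant'] (min_width=8, slack=4)

Answer: 6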